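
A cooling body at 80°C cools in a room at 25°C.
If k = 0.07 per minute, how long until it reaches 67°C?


From T(t) = T_a + (T₀ - T_a)e^(-kt), set T(t) = 67:
(67 - 25) / (80 - 25) = e^(-0.07t), so t = -ln(0.764)/0.07 ≈ 3.9 minutes.


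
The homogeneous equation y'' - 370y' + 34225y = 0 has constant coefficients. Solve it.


Characteristic equation: r² - 370r + 34225 = 0, i.e. (r - 185)² = 0.
Repeated root r = 185; include an x factor for the second linearly independent solution.
General solution: y = (C₁ + C₂x)e^(185x).


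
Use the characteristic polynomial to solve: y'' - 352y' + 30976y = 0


Characteristic equation: r² - 352r + 30976 = 0, i.e. (r - 176)² = 0.
Repeated root r = 176; include an x factor for the second linearly independent solution.
General solution: y = (C₁ + C₂x)e^(176x).


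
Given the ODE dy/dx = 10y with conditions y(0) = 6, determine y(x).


General solution of y' = 10y is y = Ce^(10x).
Apply y(0) = 6: C = 6.
Particular solution: y = 6e^(10x).


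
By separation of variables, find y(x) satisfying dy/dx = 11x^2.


Integrate both sides with respect to x: y = ∫ 11x^2 dx = (11/3)x^3 + C.


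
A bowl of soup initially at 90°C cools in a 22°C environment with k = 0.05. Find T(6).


Newton's law: dT/dt = -k(T - T_a) has solution T(t) = T_a + (T₀ - T_a)e^(-kt).
Plug in T_a = 22, T₀ = 90, k = 0.05, t = 6: T(6) = 22 + (68)e^(-0.30) ≈ 72.4°C.


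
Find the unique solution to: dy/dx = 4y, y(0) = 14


General solution of y' = 4y is y = Ce^(4x).
Apply y(0) = 14: C = 14.
Particular solution: y = 14e^(4x).


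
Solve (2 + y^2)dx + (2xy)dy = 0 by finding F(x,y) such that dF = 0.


Check exactness: ∂M/∂y = 2y and ∂N/∂x = 2y; equal, so the equation is exact.
Integrate M with respect to x (treating y as constant): ∫M dx = 2x + xy^2 + h(y).
Differentiate w.r.t. y and set equal to N: all terms match, so h'(y) = 0 and h is a constant absorbed into C.
General solution: 2x + xy^2 = C.


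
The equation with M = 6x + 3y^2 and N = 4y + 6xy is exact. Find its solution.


Check exactness: ∂M/∂y = 6y and ∂N/∂x = 6y; equal, so the equation is exact.
Integrate M with respect to x (treating y as constant): ∫M dx = 3x^2 + 3xy^2 + h(y).
Differentiate w.r.t. y and set equal to N: the x-dependent terms already match, leaving h'(y) = 4y. Integrate: h(y) = 2y^2.
So F(x,y) = 3x^2 + 2y^2 + 3xy^2.
General solution: 3x^2 + 2y^2 + 3xy^2 = C.


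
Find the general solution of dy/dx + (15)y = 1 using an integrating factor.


P(x) = 15, Q(x) = 1; integrating factor μ = e^(15x).
(μ y)' = e^(15x) ⇒ μ y = (1/15)e^(15x) + C.
Divide by μ: y = 1/15 + Ce^(-15x).


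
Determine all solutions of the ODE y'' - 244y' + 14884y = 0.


Characteristic equation: r² - 244r + 14884 = 0, i.e. (r - 122)² = 0.
Repeated root r = 122; include an x factor for the second linearly independent solution.
General solution: y = (C₁ + C₂x)e^(122x).


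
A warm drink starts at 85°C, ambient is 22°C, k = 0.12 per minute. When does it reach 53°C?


From T(t) = T_a + (T₀ - T_a)e^(-kt), set T(t) = 53:
(53 - 22) / (85 - 22) = e^(-0.12t), so t = -ln(0.492)/0.12 ≈ 5.9 minutes.


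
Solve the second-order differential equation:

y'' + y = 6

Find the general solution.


Homogeneous part: r² + 1 = 0 ⇒ r = ±1i, so y_h = C₁cos(x) + C₂sin(x).
Try constant y_p = A; plug in: 1A = 6 ⇒ A = 6.
General solution: y = C₁cos(x) + C₂sin(x) + 6.


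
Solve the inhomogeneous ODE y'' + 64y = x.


Homogeneous: r² + 64 = 0 ⇒ r = ±8i, y_h = C₁cos(8x) + C₂sin(8x).
Polynomial forcing; try y_p = Ax + B. Then y_p'' + 64 y_p = 64(Ax + B) = x, so B = 0 and A = 1/64.
General solution: y = C₁cos(8x) + C₂sin(8x) + (1/64)x.


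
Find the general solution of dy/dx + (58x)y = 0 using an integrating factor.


P(x) = 58x ⇒ μ = e^(29x²).
Q(x) = 0 so μ y is constant: y = Ce^(-29x²).


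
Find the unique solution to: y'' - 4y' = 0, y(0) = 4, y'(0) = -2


Characteristic roots of r² - 4r = 0 are 0, 4.
General solution y = c₁ + c₂ e^(4x).
Apply y(0) = 4: c₁ + c₂ = 4. Apply y'(0) = -2: 0 c₁ + 4 c₂ = -2.
Solve: c₁ = 9/2, c₂ = -1/2.
Particular solution: y = 9/2 - (1/2)e^(4x).


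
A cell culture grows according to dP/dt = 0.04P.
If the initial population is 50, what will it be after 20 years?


The ODE dP/dt = 0.04P has solution P(t) = P(0)e^(0.04t).
Substitute P(0) = 50 and t = 20: P(20) = 50 e^(0.80) ≈ 111.


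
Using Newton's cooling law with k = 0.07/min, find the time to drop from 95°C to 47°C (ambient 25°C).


From T(t) = T_a + (T₀ - T_a)e^(-kt), set T(t) = 47:
(47 - 25) / (95 - 25) = e^(-0.07t), so t = -ln(0.314)/0.07 ≈ 16.5 minutes.


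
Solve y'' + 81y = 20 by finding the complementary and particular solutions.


Homogeneous part: r² + 81 = 0 ⇒ r = ±9i, so y_h = C₁cos(9x) + C₂sin(9x).
Try constant y_p = A; plug in: 81A = 20 ⇒ A = 20/81.
General solution: y = C₁cos(9x) + C₂sin(9x) + 20/81.


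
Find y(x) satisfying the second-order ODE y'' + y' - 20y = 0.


Characteristic equation: r² + r - 20 = 0.
Factor: (r + 5)(r - 4) = 0 ⇒ r = -5, 4 (distinct real).
General solution: y = C₁e^(-5x) + C₂e^(4x).


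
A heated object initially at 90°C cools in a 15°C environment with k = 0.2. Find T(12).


Newton's law: dT/dt = -k(T - T_a) has solution T(t) = T_a + (T₀ - T_a)e^(-kt).
Plug in T_a = 15, T₀ = 90, k = 0.2, t = 12: T(12) = 15 + (75)e^(-2.40) ≈ 21.8°C.


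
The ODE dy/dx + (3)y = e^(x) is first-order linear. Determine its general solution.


P(x) = 3 ⇒ μ = e^(3x).
(μ y)' = e^(4x) ⇒ μ y = e^(4x)/4 + C.
Divide by μ: y = (1/4)e^(x) + Ce^(-3x).


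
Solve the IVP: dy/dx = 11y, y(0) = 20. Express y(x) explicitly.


General solution of y' = 11y is y = Ce^(11x).
Apply y(0) = 20: C = 20.
Particular solution: y = 20e^(11x).


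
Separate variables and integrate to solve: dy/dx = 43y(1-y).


Separate: dy/[y(1-y)] = 43 dx.
Partial fractions: 1/[y(1-y)] = 1/y + 1/(1-y).
Integrate: ln|y/(1-y)| = 43x + C₀.
Solve for y: y = 1/(1 + Ce^(-43x)).


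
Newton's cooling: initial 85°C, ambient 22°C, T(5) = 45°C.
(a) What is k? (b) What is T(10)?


Newton's law: T(t) = T_a + (T₀ - T_a)e^(-kt).
(a) Use T(5) = 45: (45 - 22)/(85 - 22) = e^(-k·5), so k = -ln(0.365)/5 ≈ 0.2015.
(b) Apply k to t = 10: T(10) = 22 + (63)e^(-2.015) ≈ 30.4°C.


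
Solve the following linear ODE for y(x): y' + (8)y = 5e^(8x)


P(x) = 8 ⇒ μ = e^(8x).
(μ y)' = 5e^(16x) ⇒ μ y = (5/16)e^(16x) + C.
Divide by μ: y = (5/16)e^(8x) + Ce^(-8x).


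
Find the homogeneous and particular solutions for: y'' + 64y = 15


Homogeneous part: r² + 64 = 0 ⇒ r = ±8i, so y_h = C₁cos(8x) + C₂sin(8x).
Try constant y_p = A; plug in: 64A = 15 ⇒ A = 15/64.
General solution: y = C₁cos(8x) + C₂sin(8x) + 15/64.


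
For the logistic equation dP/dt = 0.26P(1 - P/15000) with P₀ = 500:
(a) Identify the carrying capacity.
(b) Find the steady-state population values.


Logistic ODE dP/dt = 0.26P(1 - P/15000) has equilibria where dP/dt = 0, i.e. P = 0 or P = 15000.
The coefficient (1 - P/K) = 0 when P = K, identifying K = 15000 as the carrying capacity.
(a) K = 15000; (b) equilibria P = 0 and P = 15000.


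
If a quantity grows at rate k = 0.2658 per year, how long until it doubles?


Exponential growth: P(t) = P₀ e^(0.2658t). Set P(t)/P₀ = 2: e^(0.2658t) = 2.
Solve: t = ln(2)/0.2658 ≈ 2.61 years.


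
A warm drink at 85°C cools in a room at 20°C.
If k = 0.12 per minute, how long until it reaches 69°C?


From T(t) = T_a + (T₀ - T_a)e^(-kt), set T(t) = 69:
(69 - 20) / (85 - 20) = e^(-0.12t), so t = -ln(0.754)/0.12 ≈ 2.4 minutes.


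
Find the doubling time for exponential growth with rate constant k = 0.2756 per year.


Exponential growth: P(t) = P₀ e^(0.2756t). Set P(t)/P₀ = 2: e^(0.2756t) = 2.
Solve: t = ln(2)/0.2756 ≈ 2.52 years.


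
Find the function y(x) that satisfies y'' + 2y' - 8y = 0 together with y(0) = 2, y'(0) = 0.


Characteristic roots of r² + 2r - 8 = 0 are -4, 2.
General solution y = c₁ e^(-4x) + c₂ e^(2x).
Apply y(0) = 2: c₁ + c₂ = 2. Apply y'(0) = 0: -4 c₁ + 2 c₂ = 0.
Solve: c₁ = 2/3, c₂ = 4/3.
Particular solution: y = (2/3)e^(-4x) + (4/3)e^(2x).


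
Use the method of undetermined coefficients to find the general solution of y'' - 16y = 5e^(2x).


Characteristic roots of r² - 16 = 0 are -4, 4.
y_h = C₁e^(-4x) + C₂e^(4x).
Forcing exponent 2 is not a characteristic root; try y_p = Ae^(2x).
Substitute: A·(4 + (0)·2 + (-16)) = A·-12 = 5, so A = -5/12.
General solution: y = C₁e^(-4x) + C₂e^(4x) - (5/12)e^(2x).


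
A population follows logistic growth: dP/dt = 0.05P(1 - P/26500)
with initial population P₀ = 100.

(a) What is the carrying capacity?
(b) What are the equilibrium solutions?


Logistic ODE dP/dt = 0.05P(1 - P/26500) has equilibria where dP/dt = 0, i.e. P = 0 or P = 26500.
The coefficient (1 - P/K) = 0 when P = K, identifying K = 26500 as the carrying capacity.
(a) K = 26500; (b) equilibria P = 0 and P = 26500.


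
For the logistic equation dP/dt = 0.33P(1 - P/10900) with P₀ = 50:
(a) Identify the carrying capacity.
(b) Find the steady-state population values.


Logistic ODE dP/dt = 0.33P(1 - P/10900) has equilibria where dP/dt = 0, i.e. P = 0 or P = 10900.
The coefficient (1 - P/K) = 0 when P = K, identifying K = 10900 as the carrying capacity.
(a) K = 10900; (b) equilibria P = 0 and P = 10900.


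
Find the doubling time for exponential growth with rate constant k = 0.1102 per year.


Exponential growth: P(t) = P₀ e^(0.1102t). Set P(t)/P₀ = 2: e^(0.1102t) = 2.
Solve: t = ln(2)/0.1102 ≈ 6.29 years.


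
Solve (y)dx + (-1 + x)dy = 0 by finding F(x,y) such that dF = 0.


Check exactness: ∂M/∂y = 1 and ∂N/∂x = 1; equal, so the equation is exact.
Integrate M with respect to x (treating y as constant): ∫M dx = xy + h(y).
Differentiate w.r.t. y and set equal to N: the x-dependent terms already match, leaving h'(y) = -1. Integrate: h(y) = -y.
So F(x,y) = -y + xy.
General solution: -y + xy = C.


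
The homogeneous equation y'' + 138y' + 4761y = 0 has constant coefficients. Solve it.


Characteristic equation: r² + 138r + 4761 = 0, i.e. (r + 69)² = 0.
Repeated root r = -69; include an x factor for the second linearly independent solution.
General solution: y = (C₁ + C₂x)e^(-69x).


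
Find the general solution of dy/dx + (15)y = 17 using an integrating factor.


P(x) = 15, Q(x) = 17; integrating factor μ = e^(15x).
(μ y)' = 17e^(15x) ⇒ μ y = (17/15)e^(15x) + C.
Divide by μ: y = 17/15 + Ce^(-15x).


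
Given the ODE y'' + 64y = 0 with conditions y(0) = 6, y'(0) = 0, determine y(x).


Characteristic roots of r² + 64 = 0 are ±8i, so y = C₁cos(8x) + C₂sin(8x).
Apply y(0) = 6: C₁ = 6. Differentiate and apply y'(0) = 0: 8·C₂ = 0, so C₂ = 0.
Particular solution: y = 6cos(8x).


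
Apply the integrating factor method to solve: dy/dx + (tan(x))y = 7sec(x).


P(x) = tan(x) ⇒ μ = e^(∫tan(x)dx) = sec(x).
(sec(x) y)' = 7sec²(x) ⇒ sec(x) y = 7tan(x) + C.
Multiply by cos(x): y = 7sin(x) + C·cos(x).


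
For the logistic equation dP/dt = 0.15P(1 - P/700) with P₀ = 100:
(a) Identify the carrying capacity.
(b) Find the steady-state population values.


Logistic ODE dP/dt = 0.15P(1 - P/700) has equilibria where dP/dt = 0, i.e. P = 0 or P = 700.
The coefficient (1 - P/K) = 0 when P = K, identifying K = 700 as the carrying capacity.
(a) K = 700; (b) equilibria P = 0 and P = 700.


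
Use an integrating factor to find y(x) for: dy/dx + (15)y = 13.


P(x) = 15, Q(x) = 13; integrating factor μ = e^(15x).
(μ y)' = 13e^(15x) ⇒ μ y = (13/15)e^(15x) + C.
Divide by μ: y = 13/15 + Ce^(-15x).


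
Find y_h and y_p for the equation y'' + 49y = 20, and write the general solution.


Homogeneous part: r² + 49 = 0 ⇒ r = ±7i, so y_h = C₁cos(7x) + C₂sin(7x).
Try constant y_p = A; plug in: 49A = 20 ⇒ A = 20/49.
General solution: y = C₁cos(7x) + C₂sin(7x) + 20/49.


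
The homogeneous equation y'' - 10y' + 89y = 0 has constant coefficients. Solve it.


Characteristic equation: r² - 10r + 89 = 0.
Discriminant is negative; roots r = 5 ± 8i (complex conjugate pair).
General solution uses e^(α x)(C₁ cos(β x) + C₂ sin(β x)): y = e^(5x)(C₁cos(8x) + C₂sin(8x)).


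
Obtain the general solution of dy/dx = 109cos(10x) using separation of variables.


g(y) = 1, so integrate directly: y = ∫ 109cos(10x) dx = (109/10)sin(10x) + C.


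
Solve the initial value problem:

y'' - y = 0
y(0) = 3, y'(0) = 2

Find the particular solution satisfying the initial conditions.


Characteristic roots of r² - 1 = 0 are -1, 1.
General solution y = c₁ e^(-x) + c₂ e^(x).
Apply y(0) = 3: c₁ + c₂ = 3. Apply y'(0) = 2: -1 c₁ + 1 c₂ = 2.
Solve: c₁ = 1/2, c₂ = 5/2.
Particular solution: y = (1/2)e^(-x) + (5/2)e^(x).


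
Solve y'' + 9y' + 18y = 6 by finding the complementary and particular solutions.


Characteristic roots of r² + 9r + 18 = 0 are -6, -3.
y_h = C₁e^(-6x) + C₂e^(-3x).
Constant forcing; try y_p = A. Then 18A = 6 ⇒ A = 1/3.
General solution: y = C₁e^(-6x) + C₂e^(-3x) + 1/3.


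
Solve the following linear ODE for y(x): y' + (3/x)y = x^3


P(x) = 3/x ⇒ μ = x^3.
(x^3 y)' = x^6 ⇒ x^3 y = x^7/(7) + C.
Solve for y: y = (1/7)x^4 + C/x^3.


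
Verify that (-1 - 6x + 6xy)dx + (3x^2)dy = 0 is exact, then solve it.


Check exactness: ∂M/∂y = 6x and ∂N/∂x = 6x; equal, so the equation is exact.
Integrate M with respect to x (treating y as constant): ∫M dx = -x - 3x^2 + 3x^2y + h(y).
Differentiate w.r.t. y and set equal to N: all terms match, so h'(y) = 0 and h is a constant absorbed into C.
General solution: -x - 3x^2 + 3x^2y = C.


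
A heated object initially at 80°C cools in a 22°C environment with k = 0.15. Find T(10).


Newton's law: dT/dt = -k(T - T_a) has solution T(t) = T_a + (T₀ - T_a)e^(-kt).
Plug in T_a = 22, T₀ = 80, k = 0.15, t = 10: T(10) = 22 + (58)e^(-1.50) ≈ 34.9°C.


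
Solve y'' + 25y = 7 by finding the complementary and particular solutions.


Homogeneous part: r² + 25 = 0 ⇒ r = ±5i, so y_h = C₁cos(5x) + C₂sin(5x).
Try constant y_p = A; plug in: 25A = 7 ⇒ A = 7/25.
General solution: y = C₁cos(5x) + C₂sin(5x) + 7/25.


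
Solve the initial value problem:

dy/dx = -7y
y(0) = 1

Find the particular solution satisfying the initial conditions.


General solution of y' = -7y is y = Ce^(-7x).
Apply y(0) = 1: C = 1.
Particular solution: y = e^(-7x).


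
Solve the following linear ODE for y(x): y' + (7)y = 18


P(x) = 7, Q(x) = 18; integrating factor μ = e^(7x).
(μ y)' = 18e^(7x) ⇒ μ y = (18/7)e^(7x) + C.
Divide by μ: y = 18/7 + Ce^(-7x).


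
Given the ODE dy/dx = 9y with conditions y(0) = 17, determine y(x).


General solution of y' = 9y is y = Ce^(9x).
Apply y(0) = 17: C = 17.
Particular solution: y = 17e^(9x).


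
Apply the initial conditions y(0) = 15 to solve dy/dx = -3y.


General solution of y' = -3y is y = Ce^(-3x).
Apply y(0) = 15: C = 15.
Particular solution: y = 15e^(-3x).


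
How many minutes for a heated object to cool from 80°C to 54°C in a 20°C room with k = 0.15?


From T(t) = T_a + (T₀ - T_a)e^(-kt), set T(t) = 54:
(54 - 20) / (80 - 20) = e^(-0.15t), so t = -ln(0.567)/0.15 ≈ 3.8 minutes.


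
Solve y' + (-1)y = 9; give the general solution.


P(x) = -1 ⇒ μ = e^(-x).
(μ y)' = 9e^(-x) ⇒ μ y = -9e^(-x) + C.
Divide by μ: y = -9 + Ce^(x).


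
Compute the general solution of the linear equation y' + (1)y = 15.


P(x) = 1, Q(x) = 15; integrating factor μ = e^(x).
(μ y)' = 15e^(x) ⇒ μ y = 15e^(x) + C.
Divide by μ: y = 15 + Ce^(-x).


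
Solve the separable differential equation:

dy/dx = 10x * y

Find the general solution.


Separate variables: dy/y = 10x dx.
Integrate: ln|y| = 5x^2 + C₀.
Exponentiate: y = Ce^(5x^2).


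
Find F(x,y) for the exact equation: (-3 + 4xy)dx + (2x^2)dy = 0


Check exactness: ∂M/∂y = 4x and ∂N/∂x = 4x; equal, so the equation is exact.
Integrate M with respect to x (treating y as constant): ∫M dx = -3x + 2x^2y + h(y).
Differentiate w.r.t. y and set equal to N: all terms match, so h'(y) = 0 and h is a constant absorbed into C.
General solution: -3x + 2x^2y = C.


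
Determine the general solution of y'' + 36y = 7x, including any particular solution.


Homogeneous: r² + 36 = 0 ⇒ r = ±6i, y_h = C₁cos(6x) + C₂sin(6x).
Polynomial forcing; try y_p = Ax + B. Then y_p'' + 36 y_p = 36(Ax + B) = 7x, so B = 0 and A = 7/36.
General solution: y = C₁cos(6x) + C₂sin(6x) + (7/36)x.


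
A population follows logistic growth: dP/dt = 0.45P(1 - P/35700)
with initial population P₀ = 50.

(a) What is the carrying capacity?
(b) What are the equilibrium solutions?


Logistic ODE dP/dt = 0.45P(1 - P/35700) has equilibria where dP/dt = 0, i.e. P = 0 or P = 35700.
The coefficient (1 - P/K) = 0 when P = K, identifying K = 35700 as the carrying capacity.
(a) K = 35700; (b) equilibria P = 0 and P = 35700.


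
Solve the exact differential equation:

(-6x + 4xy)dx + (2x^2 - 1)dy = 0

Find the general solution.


Check exactness: ∂M/∂y = 4x and ∂N/∂x = 4x; equal, so the equation is exact.
Integrate M with respect to x (treating y as constant): ∫M dx = -3x^2 + 2x^2y + h(y).
Differentiate w.r.t. y and set equal to N: the x-dependent terms already match, leaving h'(y) = -1. Integrate: h(y) = -y.
So F(x,y) = -3x^2 + 2x^2y - y.
General solution: -3x^2 + 2x^2y - y = C.


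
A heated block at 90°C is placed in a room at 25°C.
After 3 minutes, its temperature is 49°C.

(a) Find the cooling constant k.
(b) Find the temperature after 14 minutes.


Newton's law: T(t) = T_a + (T₀ - T_a)e^(-kt).
(a) Use T(3) = 49: (49 - 25)/(90 - 25) = e^(-k·3), so k = -ln(0.369)/3 ≈ 0.3321.
(b) Apply k to t = 14: T(14) = 25 + (65)e^(-4.650) ≈ 25.6°C.


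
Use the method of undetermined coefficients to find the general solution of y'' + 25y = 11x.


Homogeneous: r² + 25 = 0 ⇒ r = ±5i, y_h = C₁cos(5x) + C₂sin(5x).
Polynomial forcing; try y_p = Ax + B. Then y_p'' + 25 y_p = 25(Ax + B) = 11x, so B = 0 and A = 11/25.
General solution: y = C₁cos(5x) + C₂sin(5x) + (11/25)x.


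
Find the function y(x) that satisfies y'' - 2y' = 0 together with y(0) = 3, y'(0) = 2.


Characteristic roots of r² - 2r = 0 are 2, 0.
General solution y = c₁ e^(2x) + c₂.
Apply y(0) = 3: c₁ + c₂ = 3. Apply y'(0) = 2: 2 c₁ + 0 c₂ = 2.
Solve: c₁ = 1, c₂ = 2.
Particular solution: y = e^(2x) + 2.


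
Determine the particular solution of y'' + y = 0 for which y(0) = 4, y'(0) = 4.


Characteristic roots of r² + 1 = 0 are ±1i, so y = C₁cos(x) + C₂sin(x).
Apply y(0) = 4: C₁ = 4. Differentiate and apply y'(0) = 4: 1·C₂ = 4, so C₂ = 4.
Particular solution: y = 4cos(x) + 4sin(x).


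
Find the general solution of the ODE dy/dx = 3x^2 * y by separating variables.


Separate variables: dy/y = 3x^2 dx.
Integrate: ln|y| = x^3 + C₀.
Exponentiate: y = Ce^(x^3).


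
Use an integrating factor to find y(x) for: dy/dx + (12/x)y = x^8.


P(x) = 12/x ⇒ μ = x^12.
(x^12 y)' = x^20 ⇒ x^12 y = x^21/(21) + C.
Solve for y: y = (1/21)x^9 + C/x^12.


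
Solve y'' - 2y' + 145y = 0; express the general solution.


Characteristic equation: r² - 2r + 145 = 0.
Discriminant is negative; roots r = 1 ± 12i (complex conjugate pair).
General solution uses e^(α x)(C₁ cos(β x) + C₂ sin(β x)): y = e^(x)(C₁cos(12x) + C₂sin(12x)).


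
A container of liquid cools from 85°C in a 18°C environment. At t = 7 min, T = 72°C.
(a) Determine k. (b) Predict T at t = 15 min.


Newton's law: T(t) = T_a + (T₀ - T_a)e^(-kt).
(a) Use T(7) = 72: (72 - 18)/(85 - 18) = e^(-k·7), so k = -ln(0.806)/7 ≈ 0.0308.
(b) Apply k to t = 15: T(15) = 18 + (67)e^(-0.462) ≈ 60.2°C.


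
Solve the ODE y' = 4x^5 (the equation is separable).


Integrate both sides with respect to x: y = ∫ 4x^5 dx = (2/3)x^6 + C.


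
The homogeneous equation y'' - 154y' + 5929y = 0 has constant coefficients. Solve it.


Characteristic equation: r² - 154r + 5929 = 0, i.e. (r - 77)² = 0.
Repeated root r = 77; include an x factor for the second linearly independent solution.
General solution: y = (C₁ + C₂x)e^(77x).


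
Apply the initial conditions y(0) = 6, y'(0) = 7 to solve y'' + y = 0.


Characteristic roots of r² + 1 = 0 are ±1i, so y = C₁cos(x) + C₂sin(x).
Apply y(0) = 6: C₁ = 6. Differentiate and apply y'(0) = 7: 1·C₂ = 7, so C₂ = 7.
Particular solution: y = 6cos(x) + 7sin(x).


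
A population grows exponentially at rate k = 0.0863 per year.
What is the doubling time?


Exponential growth: P(t) = P₀ e^(0.0863t). Set P(t)/P₀ = 2: e^(0.0863t) = 2.
Solve: t = ln(2)/0.0863 ≈ 8.03 years.


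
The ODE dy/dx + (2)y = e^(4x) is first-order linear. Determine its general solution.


P(x) = 2 ⇒ μ = e^(2x).
(μ y)' = e^(6x) ⇒ μ y = e^(6x)/6 + C.
Divide by μ: y = (1/6)e^(4x) + Ce^(-2x).


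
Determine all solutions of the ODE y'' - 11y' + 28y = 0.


Characteristic equation: r² - 11r + 28 = 0.
Factor: (r - 4)(r - 7) = 0 ⇒ r = 4, 7 (distinct real).
General solution: y = C₁e^(4x) + C₂e^(7x).


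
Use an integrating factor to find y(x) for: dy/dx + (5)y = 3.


P(x) = 5, Q(x) = 3; integrating factor μ = e^(5x).
(μ y)' = 3e^(5x) ⇒ μ y = (3/5)e^(5x) + C.
Divide by μ: y = 3/5 + Ce^(-5x).


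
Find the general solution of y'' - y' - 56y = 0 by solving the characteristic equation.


Characteristic equation: r² - r - 56 = 0.
Factor: (r + 7)(r - 8) = 0 ⇒ r = -7, 8 (distinct real).
General solution: y = C₁e^(-7x) + C₂e^(8x).


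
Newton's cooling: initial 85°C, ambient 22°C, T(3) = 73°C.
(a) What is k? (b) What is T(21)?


Newton's law: T(t) = T_a + (T₀ - T_a)e^(-kt).
(a) Use T(3) = 73: (73 - 22)/(85 - 22) = e^(-k·3), so k = -ln(0.810)/3 ≈ 0.0704.
(b) Apply k to t = 21: T(21) = 22 + (63)e^(-1.479) ≈ 36.4°C.


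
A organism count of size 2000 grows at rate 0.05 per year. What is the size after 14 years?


The ODE dP/dt = 0.05P has solution P(t) = P(0)e^(0.05t).
Substitute P(0) = 2000 and t = 14: P(14) = 2000 e^(0.70) ≈ 4028.


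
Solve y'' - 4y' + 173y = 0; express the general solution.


Characteristic equation: r² - 4r + 173 = 0.
Discriminant is negative; roots r = 2 ± 13i (complex conjugate pair).
General solution uses e^(α x)(C₁ cos(β x) + C₂ sin(β x)): y = e^(2x)(C₁cos(13x) + C₂sin(13x)).


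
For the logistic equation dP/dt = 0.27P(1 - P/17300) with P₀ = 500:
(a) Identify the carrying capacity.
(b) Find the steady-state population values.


Logistic ODE dP/dt = 0.27P(1 - P/17300) has equilibria where dP/dt = 0, i.e. P = 0 or P = 17300.
The coefficient (1 - P/K) = 0 when P = K, identifying K = 17300 as the carrying capacity.
(a) K = 17300; (b) equilibria P = 0 and P = 17300.


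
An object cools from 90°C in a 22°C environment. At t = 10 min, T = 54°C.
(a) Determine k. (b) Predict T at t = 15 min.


Newton's law: T(t) = T_a + (T₀ - T_a)e^(-kt).
(a) Use T(10) = 54: (54 - 22)/(90 - 22) = e^(-k·10), so k = -ln(0.471)/10 ≈ 0.0754.
(b) Apply k to t = 15: T(15) = 22 + (68)e^(-1.131) ≈ 44.0°C.


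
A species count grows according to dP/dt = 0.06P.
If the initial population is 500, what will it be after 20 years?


The ODE dP/dt = 0.06P has solution P(t) = P(0)e^(0.06t).
Substitute P(0) = 500 and t = 20: P(20) = 500 e^(1.20) ≈ 1660.


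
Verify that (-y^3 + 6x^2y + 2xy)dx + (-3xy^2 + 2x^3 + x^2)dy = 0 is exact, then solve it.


Check exactness: ∂M/∂y = -3y^2 + 6x^2 + 2x and ∂N/∂x = -3y^2 + 6x^2 + 2x; equal, so the equation is exact.
Integrate M with respect to x (treating y as constant): ∫M dx = -xy^3 + 2x^3y + x^2y + h(y).
Differentiate w.r.t. y and set equal to N: all terms match, so h'(y) = 0 and h is a constant absorbed into C.
General solution: -xy^3 + 2x^3y + x^2y = C.


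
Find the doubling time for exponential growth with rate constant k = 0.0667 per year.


Exponential growth: P(t) = P₀ e^(0.0667t). Set P(t)/P₀ = 2: e^(0.0667t) = 2.
Solve: t = ln(2)/0.0667 ≈ 10.39 years.


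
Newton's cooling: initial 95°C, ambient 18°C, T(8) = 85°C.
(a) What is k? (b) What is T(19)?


Newton's law: T(t) = T_a + (T₀ - T_a)e^(-kt).
(a) Use T(8) = 85: (85 - 18)/(95 - 18) = e^(-k·8), so k = -ln(0.870)/8 ≈ 0.0174.
(b) Apply k to t = 19: T(19) = 18 + (77)e^(-0.330) ≈ 73.3°C.


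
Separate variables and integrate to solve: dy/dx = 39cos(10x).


g(y) = 1, so integrate directly: y = ∫ 39cos(10x) dx = (39/10)sin(10x) + C.


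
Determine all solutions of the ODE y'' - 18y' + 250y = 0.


Characteristic equation: r² - 18r + 250 = 0.
Discriminant is negative; roots r = 9 ± 13i (complex conjugate pair).
General solution uses e^(α x)(C₁ cos(β x) + C₂ sin(β x)): y = e^(9x)(C₁cos(13x) + C₂sin(13x)).


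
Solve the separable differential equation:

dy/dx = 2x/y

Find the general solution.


Separate variables: y dy = 2x dx.
Integrate both sides: y²/2 = x^2 + C₀.
Multiply by 2: y² = 2x^2 + C.


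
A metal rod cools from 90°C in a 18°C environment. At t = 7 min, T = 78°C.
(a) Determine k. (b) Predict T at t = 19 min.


Newton's law: T(t) = T_a + (T₀ - T_a)e^(-kt).
(a) Use T(7) = 78: (78 - 18)/(90 - 18) = e^(-k·7), so k = -ln(0.833)/7 ≈ 0.0260.
(b) Apply k to t = 19: T(19) = 18 + (72)e^(-0.495) ≈ 61.9°C.


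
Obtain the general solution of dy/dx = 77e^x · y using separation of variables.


Separate variables: dy/y = 77e^x dx.
Integrate: ln|y| = 77e^x + C₀.
Exponentiate: y = Ce^(77e^x).


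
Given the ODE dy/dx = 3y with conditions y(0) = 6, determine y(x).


General solution of y' = 3y is y = Ce^(3x).
Apply y(0) = 6: C = 6.
Particular solution: y = 6e^(3x).


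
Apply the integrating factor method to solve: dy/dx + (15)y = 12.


P(x) = 15, Q(x) = 12; integrating factor μ = e^(15x).
(μ y)' = 12e^(15x) ⇒ μ y = (4/5)e^(15x) + C.
Divide by μ: y = 4/5 + Ce^(-15x).


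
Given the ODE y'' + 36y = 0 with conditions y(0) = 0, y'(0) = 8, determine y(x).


Characteristic roots of r² + 36 = 0 are ±6i, so y = C₁cos(6x) + C₂sin(6x).
Apply y(0) = 0: C₁ = 0. Differentiate and apply y'(0) = 8: 6·C₂ = 8, so C₂ = 4/3.
Particular solution: y = (4/3)sin(6x).


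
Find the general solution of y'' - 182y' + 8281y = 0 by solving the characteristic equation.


Characteristic equation: r² - 182r + 8281 = 0, i.e. (r - 91)² = 0.
Repeated root r = 91; include an x factor for the second linearly independent solution.
General solution: y = (C₁ + C₂x)e^(91x).


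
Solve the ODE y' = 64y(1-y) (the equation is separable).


Separate: dy/[y(1-y)] = 64 dx.
Partial fractions: 1/[y(1-y)] = 1/y + 1/(1-y).
Integrate: ln|y/(1-y)| = 64x + C₀.
Solve for y: y = 1/(1 + Ce^(-64x)).


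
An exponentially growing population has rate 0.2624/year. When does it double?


Exponential growth: P(t) = P₀ e^(0.2624t). Set P(t)/P₀ = 2: e^(0.2624t) = 2.
Solve: t = ln(2)/0.2624 ≈ 2.64 years.


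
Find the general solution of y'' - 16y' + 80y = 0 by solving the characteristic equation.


Characteristic equation: r² - 16r + 80 = 0.
Discriminant is negative; roots r = 8 ± 4i (complex conjugate pair).
General solution uses e^(α x)(C₁ cos(β x) + C₂ sin(β x)): y = e^(8x)(C₁cos(4x) + C₂sin(4x)).


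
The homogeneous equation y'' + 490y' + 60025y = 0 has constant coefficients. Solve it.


Characteristic equation: r² + 490r + 60025 = 0, i.e. (r + 245)² = 0.
Repeated root r = -245; include an x factor for the second linearly independent solution.
General solution: y = (C₁ + C₂x)e^(-245x).


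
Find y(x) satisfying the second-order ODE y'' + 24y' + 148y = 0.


Characteristic equation: r² + 24r + 148 = 0.
Discriminant is negative; roots r = -12 ± 2i (complex conjugate pair).
General solution uses e^(α x)(C₁ cos(β x) + C₂ sin(β x)): y = e^(-12x)(C₁cos(2x) + C₂sin(2x)).


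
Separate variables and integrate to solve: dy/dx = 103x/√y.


Separate: √y dy = 103x dx.
Integrate: (2/3)y^(3/2) = (103/2)x² + C.


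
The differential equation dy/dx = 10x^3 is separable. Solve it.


Integrate both sides with respect to x: y = ∫ 10x^3 dx = (5/2)x^4 + C.


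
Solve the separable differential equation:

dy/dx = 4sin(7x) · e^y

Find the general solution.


Separate: e^(-y) dy = 4sin(7x) dx.
Integrate: -e^(-y) = -(4/7)cos(7x) + C₀.
Rearrange: e^(-y) = (4/7)cos(7x) + C.


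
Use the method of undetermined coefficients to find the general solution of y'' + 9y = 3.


Homogeneous part: r² + 9 = 0 ⇒ r = ±3i, so y_h = C₁cos(3x) + C₂sin(3x).
Try constant y_p = A; plug in: 9A = 3 ⇒ A = 1/3.
General solution: y = C₁cos(3x) + C₂sin(3x) + 1/3.


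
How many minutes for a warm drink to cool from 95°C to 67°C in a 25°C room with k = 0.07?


From T(t) = T_a + (T₀ - T_a)e^(-kt), set T(t) = 67:
(67 - 25) / (95 - 25) = e^(-0.07t), so t = -ln(0.600)/0.07 ≈ 7.3 minutes.


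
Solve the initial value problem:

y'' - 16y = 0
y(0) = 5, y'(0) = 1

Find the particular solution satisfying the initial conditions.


Characteristic roots of r² - 16 = 0 are 4, -4.
General solution y = c₁ e^(4x) + c₂ e^(-4x).
Apply y(0) = 5: c₁ + c₂ = 5. Apply y'(0) = 1: 4 c₁ - 4 c₂ = 1.
Solve: c₁ = 21/8, c₂ = 19/8.
Particular solution: y = (21/8)e^(4x) + (19/8)e^(-4x).


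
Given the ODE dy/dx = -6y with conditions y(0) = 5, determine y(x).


General solution of y' = -6y is y = Ce^(-6x).
Apply y(0) = 5: C = 5.
Particular solution: y = 5e^(-6x).


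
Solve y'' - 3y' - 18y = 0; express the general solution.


Characteristic equation: r² - 3r - 18 = 0.
Factor: (r - 6)(r + 3) = 0 ⇒ r = 6, -3 (distinct real).
General solution: y = C₁e^(6x) + C₂e^(-3x).


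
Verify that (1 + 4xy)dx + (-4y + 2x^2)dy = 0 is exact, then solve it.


Check exactness: ∂M/∂y = 4x and ∂N/∂x = 4x; equal, so the equation is exact.
Integrate M with respect to x (treating y as constant): ∫M dx = x + 2x^2y + h(y).
Differentiate w.r.t. y and set equal to N: the x-dependent terms already match, leaving h'(y) = -4y. Integrate: h(y) = -2y^2.
So F(x,y) = -2y^2 + x + 2x^2y.
General solution: -2y^2 + x + 2x^2y = C.


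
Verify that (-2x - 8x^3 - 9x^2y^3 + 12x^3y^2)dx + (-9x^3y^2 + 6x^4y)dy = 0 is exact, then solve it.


Check exactness: ∂M/∂y = -27x^2y^2 + 24x^3y and ∂N/∂x = -27x^2y^2 + 24x^3y; equal, so the equation is exact.
Integrate M with respect to x (treating y as constant): ∫M dx = -x^2 - 2x^4 - 3x^3y^3 + 3x^4y^2 + h(y).
Differentiate w.r.t. y and set equal to N: all terms match, so h'(y) = 0 and h is a constant absorbed into C.
General solution: -x^2 - 2x^4 - 3x^3y^3 + 3x^4y^2 = C.


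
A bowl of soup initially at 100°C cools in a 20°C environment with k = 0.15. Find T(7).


Newton's law: dT/dt = -k(T - T_a) has solution T(t) = T_a + (T₀ - T_a)e^(-kt).
Plug in T_a = 20, T₀ = 100, k = 0.15, t = 7: T(7) = 20 + (80)e^(-1.05) ≈ 48.0°C.


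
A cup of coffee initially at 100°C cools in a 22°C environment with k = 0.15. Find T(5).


Newton's law: dT/dt = -k(T - T_a) has solution T(t) = T_a + (T₀ - T_a)e^(-kt).
Plug in T_a = 22, T₀ = 100, k = 0.15, t = 5: T(5) = 22 + (78)e^(-0.75) ≈ 58.8°C.


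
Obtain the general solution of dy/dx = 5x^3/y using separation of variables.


Separate variables: y dy = 5x^3 dx.
Integrate both sides: y²/2 = (5/4)x^4 + C₀.
Multiply by 2: y² = (5/2)x^4 + C.


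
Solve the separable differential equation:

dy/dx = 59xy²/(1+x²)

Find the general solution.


Separate: dy/y² = 59x/(1+x²) dx.
Integrate LHS: ∫ dy/y² = -1/y.
Integrate RHS via u = 1+x²: (59/2)ln(1+x²) + C.
Result: -1/y = (59/2)ln(1+x²) + C.


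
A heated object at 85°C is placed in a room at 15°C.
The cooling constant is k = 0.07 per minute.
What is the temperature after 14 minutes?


Newton's law: dT/dt = -k(T - T_a) has solution T(t) = T_a + (T₀ - T_a)e^(-kt).
Plug in T_a = 15, T₀ = 85, k = 0.07, t = 14: T(14) = 15 + (70)e^(-0.98) ≈ 41.3°C.


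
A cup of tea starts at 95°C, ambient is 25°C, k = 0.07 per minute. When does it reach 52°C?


From T(t) = T_a + (T₀ - T_a)e^(-kt), set T(t) = 52:
(52 - 25) / (95 - 25) = e^(-0.07t), so t = -ln(0.386)/0.07 ≈ 13.6 minutes.


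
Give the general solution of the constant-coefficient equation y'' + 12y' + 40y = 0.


Characteristic equation: r² + 12r + 40 = 0.
Discriminant is negative; roots r = -6 ± 2i (complex conjugate pair).
General solution uses e^(α x)(C₁ cos(β x) + C₂ sin(β x)): y = e^(-6x)(C₁cos(2x) + C₂sin(2x)).


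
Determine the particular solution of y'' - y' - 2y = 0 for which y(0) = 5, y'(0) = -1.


Characteristic roots of r² - r - 2 = 0 are 2, -1.
General solution y = c₁ e^(2x) + c₂ e^(-x).
Apply y(0) = 5: c₁ + c₂ = 5. Apply y'(0) = -1: 2 c₁ - 1 c₂ = -1.
Solve: c₁ = 4/3, c₂ = 11/3.
Particular solution: y = (4/3)e^(2x) + (11/3)e^(-x).


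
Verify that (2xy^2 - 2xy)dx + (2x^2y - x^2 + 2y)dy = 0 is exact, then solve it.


Check exactness: ∂M/∂y = 4xy - 2x and ∂N/∂x = 4xy - 2x; equal, so the equation is exact.
Integrate M with respect to x (treating y as constant): ∫M dx = x^2y^2 - x^2y + h(y).
Differentiate w.r.t. y and set equal to N: the x-dependent terms already match, leaving h'(y) = 2y. Integrate: h(y) = y^2.
So F(x,y) = x^2y^2 - x^2y + y^2.
General solution: x^2y^2 - x^2y + y^2 = C.


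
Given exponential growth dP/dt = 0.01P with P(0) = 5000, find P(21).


The ODE dP/dt = 0.01P has solution P(t) = P(0)e^(0.01t).
Substitute P(0) = 5000 and t = 21: P(21) = 5000 e^(0.21) ≈ 6168.


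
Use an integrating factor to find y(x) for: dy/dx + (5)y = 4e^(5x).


P(x) = 5 ⇒ μ = e^(5x).
(μ y)' = 4e^(10x) ⇒ μ y = (4/10)e^(10x) + C.
Divide by μ: y = (2/5)e^(5x) + Ce^(-5x).


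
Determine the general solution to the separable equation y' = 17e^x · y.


Separate variables: dy/y = 17e^x dx.
Integrate: ln|y| = 17e^x + C₀.
Exponentiate: y = Ce^(17e^x).


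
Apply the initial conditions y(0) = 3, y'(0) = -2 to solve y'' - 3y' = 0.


Characteristic roots of r² - 3r = 0 are 0, 3.
General solution y = c₁ + c₂ e^(3x).
Apply y(0) = 3: c₁ + c₂ = 3. Apply y'(0) = -2: 0 c₁ + 3 c₂ = -2.
Solve: c₁ = 11/3, c₂ = -2/3.
Particular solution: y = 11/3 - (2/3)e^(3x).


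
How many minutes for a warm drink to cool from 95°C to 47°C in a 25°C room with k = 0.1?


From T(t) = T_a + (T₀ - T_a)e^(-kt), set T(t) = 47:
(47 - 25) / (95 - 25) = e^(-0.1t), so t = -ln(0.314)/0.1 ≈ 11.6 minutes.


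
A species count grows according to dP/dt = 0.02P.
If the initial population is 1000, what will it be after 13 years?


The ODE dP/dt = 0.02P has solution P(t) = P(0)e^(0.02t).
Substitute P(0) = 1000 and t = 13: P(13) = 1000 e^(0.26) ≈ 1297.


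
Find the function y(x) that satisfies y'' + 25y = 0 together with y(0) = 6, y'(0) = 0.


Characteristic roots of r² + 25 = 0 are ±5i, so y = C₁cos(5x) + C₂sin(5x).
Apply y(0) = 6: C₁ = 6. Differentiate and apply y'(0) = 0: 5·C₂ = 0, so C₂ = 0.
Particular solution: y = 6cos(5x).


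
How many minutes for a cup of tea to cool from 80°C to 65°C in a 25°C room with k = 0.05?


From T(t) = T_a + (T₀ - T_a)e^(-kt), set T(t) = 65:
(65 - 25) / (80 - 25) = e^(-0.05t), so t = -ln(0.727)/0.05 ≈ 6.4 minutes.


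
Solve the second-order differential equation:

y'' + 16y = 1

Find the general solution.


Homogeneous part: r² + 16 = 0 ⇒ r = ±4i, so y_h = C₁cos(4x) + C₂sin(4x).
Try constant y_p = A; plug in: 16A = 1 ⇒ A = 1/16.
General solution: y = C₁cos(4x) + C₂sin(4x) + 1/16.


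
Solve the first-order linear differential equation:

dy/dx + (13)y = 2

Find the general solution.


P(x) = 13, Q(x) = 2; integrating factor μ = e^(13x).
(μ y)' = 2e^(13x) ⇒ μ y = (2/13)e^(13x) + C.
Divide by μ: y = 2/13 + Ce^(-13x).


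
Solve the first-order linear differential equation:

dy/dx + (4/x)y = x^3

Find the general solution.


P(x) = 4/x ⇒ μ = x^4.
(x^4 y)' = x^4·x^3 = x^7.
Integrate: x^4 y = x^8/(8) + C.
Solve for y: y = (1/8)x^4 + C/x^4.


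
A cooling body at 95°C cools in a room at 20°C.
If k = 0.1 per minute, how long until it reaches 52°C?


From T(t) = T_a + (T₀ - T_a)e^(-kt), set T(t) = 52:
(52 - 20) / (95 - 20) = e^(-0.1t), so t = -ln(0.427)/0.1 ≈ 8.5 minutes.


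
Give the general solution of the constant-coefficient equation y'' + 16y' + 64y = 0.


Characteristic equation: r² + 16r + 64 = 0, i.e. (r + 8)² = 0.
Repeated root r = -8; include an x factor for the second linearly independent solution.
General solution: y = (C₁ + C₂x)e^(-8x).


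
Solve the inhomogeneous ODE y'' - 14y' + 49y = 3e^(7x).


Characteristic polynomial (r - 7)² = 0; repeated root r = 7.
y_h = (C₁ + C₂x)e^(7x). Forcing matches the repeated root (resonance), so try y_p = Ax² e^(7x).
Substitute and solve for A: 2A = 3, so A = 3/2.
General solution: y = (C₁ + C₂x + (3/2)x²)e^(7x).


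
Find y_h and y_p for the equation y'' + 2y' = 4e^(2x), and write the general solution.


Characteristic roots of r² + 2r = 0 are -2, 0.
y_h = C₁e^(-2x) + C₂.
Forcing exponent 2 is not a characteristic root; try y_p = Ae^(2x).
Substitute: A·(4 + (2)·2 + (0)) = A·8 = 4, so A = 1/2.
General solution: y = C₁e^(-2x) + C₂ + (1/2)e^(2x).


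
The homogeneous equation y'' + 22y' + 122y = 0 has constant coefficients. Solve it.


Characteristic equation: r² + 22r + 122 = 0.
Discriminant is negative; roots r = -11 ± 1i (complex conjugate pair).
General solution uses e^(α x)(C₁ cos(β x) + C₂ sin(β x)): y = e^(-11x)(C₁cos(x) + C₂sin(x)).


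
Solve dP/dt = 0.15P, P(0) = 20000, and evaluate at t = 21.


The ODE dP/dt = 0.15P has solution P(t) = P(0)e^(0.15t).
Substitute P(0) = 20000 and t = 21: P(21) = 20000 e^(3.15) ≈ 466721.


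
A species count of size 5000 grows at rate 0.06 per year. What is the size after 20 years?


The ODE dP/dt = 0.06P has solution P(t) = P(0)e^(0.06t).
Substitute P(0) = 5000 and t = 20: P(20) = 5000 e^(1.20) ≈ 16601.


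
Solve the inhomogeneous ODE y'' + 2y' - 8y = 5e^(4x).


Characteristic roots of r² + 2r - 8 = 0 are -4, 2.
y_h = C₁e^(-4x) + C₂e^(2x).
Forcing exponent 4 is not a characteristic root; try y_p = Ae^(4x).
Substitute: A·(16 + (2)·4 + (-8)) = A·16 = 5, so A = 5/16.
General solution: y = C₁e^(-4x) + C₂e^(2x) + (5/16)e^(4x).


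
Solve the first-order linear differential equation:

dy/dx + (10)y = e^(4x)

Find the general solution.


P(x) = 10 ⇒ μ = e^(10x).
(μ y)' = e^(14x) ⇒ μ y = e^(14x)/14 + C.
Divide by μ: y = (1/14)e^(4x) + Ce^(-10x).


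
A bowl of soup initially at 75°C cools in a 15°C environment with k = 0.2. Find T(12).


Newton's law: dT/dt = -k(T - T_a) has solution T(t) = T_a + (T₀ - T_a)e^(-kt).
Plug in T_a = 15, T₀ = 75, k = 0.2, t = 12: T(12) = 15 + (60)e^(-2.40) ≈ 20.4°C.


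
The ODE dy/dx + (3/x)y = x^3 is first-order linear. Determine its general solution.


P(x) = 3/x ⇒ μ = x^3.
(x^3 y)' = x^3·x^3 = x^6.
Integrate: x^3 y = x^7/(7) + C.
Solve for y: y = (1/7)x^4 + C/x^3.


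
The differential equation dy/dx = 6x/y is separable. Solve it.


Separate variables: y dy = 6x dx.
Integrate both sides: y²/2 = 3x^2 + C₀.
Multiply by 2: y² = 6x^2 + C.


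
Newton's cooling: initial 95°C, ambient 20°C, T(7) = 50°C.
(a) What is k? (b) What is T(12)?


Newton's law: T(t) = T_a + (T₀ - T_a)e^(-kt).
(a) Use T(7) = 50: (50 - 20)/(95 - 20) = e^(-k·7), so k = -ln(0.400)/7 ≈ 0.1309.
(b) Apply k to t = 12: T(12) = 20 + (75)e^(-1.571) ≈ 35.6°C.
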